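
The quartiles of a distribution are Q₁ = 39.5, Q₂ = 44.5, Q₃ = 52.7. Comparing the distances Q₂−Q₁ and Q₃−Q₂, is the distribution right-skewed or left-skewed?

right-skewed

Q₂ − Q₁ = 5.0;  Q₃ − Q₂ = 8.2
Q₃ − Q₂ > Q₂ − Q₁ ⇒ the upper half is more spread out ⇒ right-skewed.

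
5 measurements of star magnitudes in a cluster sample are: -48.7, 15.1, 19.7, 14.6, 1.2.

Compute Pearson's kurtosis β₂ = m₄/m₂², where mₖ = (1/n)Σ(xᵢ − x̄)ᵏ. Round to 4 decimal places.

x̄ = 0.3800
Σ(xᵢ − x̄)² = 3201.6680 ⇒ m₂ = 640.33360
Σ(xᵢ − x̄)⁴ = 6029704.0162 ⇒ m₄ = 1205940.80325
m₂² = 410027.11929
β₂ = m₄/m₂² = 1205940.80325 / 410027.11929 ≈ 2.9411

2.9411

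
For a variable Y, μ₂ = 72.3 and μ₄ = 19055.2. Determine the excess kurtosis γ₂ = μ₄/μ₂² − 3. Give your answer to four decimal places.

0.6453

μ₂² = 72.3² = 5227.29000
μ₄/μ₂² = 19055.2 / 5227.29000 = 3.64533
γ₂ = 3.64533 − 3 ≈ 0.6453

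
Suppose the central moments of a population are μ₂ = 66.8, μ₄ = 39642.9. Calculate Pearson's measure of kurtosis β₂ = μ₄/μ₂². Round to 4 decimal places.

μ₂² = 66.8² = 4462.24000
μ₄/μ₂² = 39642.9 / 4462.24000 = 8.88408
β₂ ≈ 8.8841

8.8841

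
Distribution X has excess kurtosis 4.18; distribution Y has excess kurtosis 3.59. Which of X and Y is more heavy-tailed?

X

Higher excess kurtosis ⇒ heavier tails relative to the normal distribution.
4.18 vs 3.59: the larger is 4.18, so X has heavier tails.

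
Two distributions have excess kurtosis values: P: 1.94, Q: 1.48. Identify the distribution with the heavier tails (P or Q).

P

Higher excess kurtosis ⇒ heavier tails relative to the normal distribution.
1.94 vs 1.48: the larger is 1.94, so P has heavier tails.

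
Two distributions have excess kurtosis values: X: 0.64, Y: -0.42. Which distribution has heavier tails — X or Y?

Higher excess kurtosis ⇒ heavier tails relative to the normal distribution.
0.64 vs -0.42: the larger is 0.64, so X has heavier tails. (X is leptokurtic — heavier-than-normal tails; the other is platykurtic.)

X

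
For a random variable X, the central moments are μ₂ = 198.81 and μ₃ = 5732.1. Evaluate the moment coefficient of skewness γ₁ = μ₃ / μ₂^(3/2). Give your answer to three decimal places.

2.045

σ = √μ₂ = √198.81 = 14.10000
σ³ = μ₂^(3/2) = 2803.22100
γ₁ = μ₃/σ³ = 5732.1 / 2803.22100 ≈ 2.045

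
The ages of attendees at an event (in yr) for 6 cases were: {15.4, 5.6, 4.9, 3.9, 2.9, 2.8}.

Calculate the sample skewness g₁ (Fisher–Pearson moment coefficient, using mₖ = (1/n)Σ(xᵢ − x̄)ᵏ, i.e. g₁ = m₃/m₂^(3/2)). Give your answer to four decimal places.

1.5826

x̄ = (15.4 + 5.6 + 4.9 + 3.9 + 2.9 + 2.8) / 6 = 5.9167
deviations (xᵢ − x̄): 9.4833, -0.3167, -1.0167, -2.0167, -3.0167, -3.1167
Σ(xᵢ − x̄)² = 113.9483 ⇒ m₂ = 113.9483/6 = 18.99139
Σ(xᵢ − x̄)³ = 785.8596 ⇒ m₃ = 785.8596/6 = 130.97659
m₂^(3/2) = 18.99139^(1.5) = 82.76278
g₁ = m₃ / m₂^(3/2) = 130.97659 / 82.76278 ≈ 1.5826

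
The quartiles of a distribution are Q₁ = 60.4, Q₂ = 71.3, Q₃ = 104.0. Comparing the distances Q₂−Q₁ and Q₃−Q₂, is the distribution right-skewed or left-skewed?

right-skewed

Q₂ − Q₁ = 10.9;  Q₃ − Q₂ = 32.7
Q₃ − Q₂ > Q₂ − Q₁ ⇒ the upper half is more spread out ⇒ right-skewed.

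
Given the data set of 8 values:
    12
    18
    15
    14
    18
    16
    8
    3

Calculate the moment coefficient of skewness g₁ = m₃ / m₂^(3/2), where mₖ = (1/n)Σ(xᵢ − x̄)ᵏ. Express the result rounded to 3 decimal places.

x̄ = (12 + 18 + 15 + 14 + 18 + 16 + 8 + 3) / 8 = 13.0000
deviations (xᵢ − x̄): -1.0000, 5.0000, 2.0000, 1.0000, 5.0000, 3.0000, -5.0000, -10.0000
Σ(xᵢ − x̄)² = 190.0000 ⇒ m₂ = 190.0000/8 = 23.75000
Σ(xᵢ − x̄)³ = -840.0000 ⇒ m₃ = -840.0000/8 = -105.00000
m₂^(3/2) = 23.75000^(1.5) = 115.74318
g₁ = m₃ / m₂^(3/2) = -105.00000 / 115.74318 ≈ -0.907

-0.907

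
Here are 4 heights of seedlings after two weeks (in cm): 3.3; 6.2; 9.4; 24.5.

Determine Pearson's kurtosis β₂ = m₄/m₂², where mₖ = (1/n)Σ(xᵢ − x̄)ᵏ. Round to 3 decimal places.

2.156

x̄ = 10.8500
Σ(xᵢ − x̄)² = 267.0500 ⇒ m₂ = 66.76250
Σ(xᵢ − x̄)⁴ = 38437.3120 ⇒ m₄ = 9609.32801
m₂² = 4457.23141
β₂ = m₄/m₂² = 9609.32801 / 4457.23141 ≈ 2.156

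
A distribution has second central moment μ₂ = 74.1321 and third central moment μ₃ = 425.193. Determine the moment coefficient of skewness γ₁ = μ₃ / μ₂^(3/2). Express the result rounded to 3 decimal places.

0.666

σ = √μ₂ = √74.1321 = 8.61000
σ³ = μ₂^(3/2) = 638.27738
γ₁ = μ₃/σ³ = 425.193 / 638.27738 ≈ 0.666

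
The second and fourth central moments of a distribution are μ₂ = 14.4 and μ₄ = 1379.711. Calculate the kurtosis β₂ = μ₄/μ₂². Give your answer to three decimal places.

6.654

μ₂² = 14.4² = 207.36000
μ₄/μ₂² = 1379.711 / 207.36000 = 6.65370
β₂ ≈ 6.654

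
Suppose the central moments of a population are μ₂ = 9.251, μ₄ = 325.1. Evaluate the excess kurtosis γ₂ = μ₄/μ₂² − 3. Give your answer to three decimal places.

0.799

μ₂² = 9.251² = 85.58100
μ₄/μ₂² = 325.1 / 85.58100 = 3.79874
γ₂ = 3.79874 − 3 ≈ 0.799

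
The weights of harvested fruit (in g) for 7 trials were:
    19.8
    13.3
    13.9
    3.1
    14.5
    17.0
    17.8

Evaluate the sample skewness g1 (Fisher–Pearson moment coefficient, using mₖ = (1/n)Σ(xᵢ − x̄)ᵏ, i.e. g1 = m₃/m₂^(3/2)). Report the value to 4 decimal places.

x̄ = (19.8 + 13.3 + 13.9 + 3.1 + 14.5 + 17.0 + 17.8) / 7 = 14.2000
deviations (xᵢ − x̄): 5.6000, -0.9000, -0.3000, -11.1000, 0.3000, 2.8000, 3.6000
Σ(xᵢ − x̄)² = 176.3600 ⇒ m₂ = 176.3600/7 = 25.19429
Σ(xᵢ − x̄)³ = -1124.1360 ⇒ m₃ = -1124.1360/7 = -160.59086
m₂^(3/2) = 25.19429^(1.5) = 126.45997
g1 = m₃ / m₂^(3/2) = -160.59086 / 126.45997 ≈ -1.2699

-1.2699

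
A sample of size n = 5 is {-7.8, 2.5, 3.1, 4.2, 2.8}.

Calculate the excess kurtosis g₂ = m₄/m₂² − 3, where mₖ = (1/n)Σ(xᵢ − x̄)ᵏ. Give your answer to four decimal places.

0.1706

x̄ = 0.9600
Σ(xᵢ − x̄)² = 97.5720 ⇒ m₂ = 19.51440
Σ(xᵢ − x̄)⁴ = 6036.9184 ⇒ m₄ = 1207.38367
m₂² = 380.81181
g₂ = m₄/m₂² − 3 = 3.17055 − 3 ≈ 0.1706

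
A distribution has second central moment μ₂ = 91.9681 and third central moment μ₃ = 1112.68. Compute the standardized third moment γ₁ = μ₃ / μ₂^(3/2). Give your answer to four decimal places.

1.2616

σ = √μ₂ = √91.9681 = 9.59000
σ³ = μ₂^(3/2) = 881.97408
γ₁ = μ₃/σ³ = 1112.68 / 881.97408 ≈ 1.2616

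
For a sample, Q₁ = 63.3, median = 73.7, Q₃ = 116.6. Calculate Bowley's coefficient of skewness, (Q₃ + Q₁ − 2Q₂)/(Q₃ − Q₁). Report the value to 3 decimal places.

0.610

numerator: Q₃ + Q₁ − 2Q₂ = 116.6 + 63.3 − 2×73.7 = 32.5000
denominator: Q₃ − Q₁ = 116.6 − 63.3 = 53.3000
Bowley skewness = 32.5000 / 53.3000 ≈ 0.610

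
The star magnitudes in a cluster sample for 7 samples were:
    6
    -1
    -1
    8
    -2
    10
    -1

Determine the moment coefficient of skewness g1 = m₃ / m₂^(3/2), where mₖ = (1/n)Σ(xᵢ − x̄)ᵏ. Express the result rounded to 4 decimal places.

0.4252

x̄ = (6 - 1 - 1 + 8 - 2 + 10 - 1) / 7 = 2.7143
deviations (xᵢ − x̄): 3.2857, -3.7143, -3.7143, 5.2857, -4.7143, 7.2857, -3.7143
Σ(xᵢ − x̄)² = 155.4286 ⇒ m₂ = 155.4286/7 = 22.20408
Σ(xᵢ − x̄)³ = 311.3878 ⇒ m₃ = 311.3878/7 = 44.48397
m₂^(3/2) = 22.20408^(1.5) = 104.62831
g1 = m₃ / m₂^(3/2) = 44.48397 / 104.62831 ≈ 0.4252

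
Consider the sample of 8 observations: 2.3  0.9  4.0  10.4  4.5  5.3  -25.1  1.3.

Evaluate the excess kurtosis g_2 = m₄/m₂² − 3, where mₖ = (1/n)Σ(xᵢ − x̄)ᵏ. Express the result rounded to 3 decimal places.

2.345

x̄ = 0.4500
Σ(xᵢ − x̄)² = 808.6800 ⇒ m₂ = 101.08500
Σ(xᵢ − x̄)⁴ = 436946.0486 ⇒ m₄ = 54618.25607
m₂² = 10218.17723
g_2 = m₄/m₂² − 3 = 5.34521 − 3 ≈ 2.345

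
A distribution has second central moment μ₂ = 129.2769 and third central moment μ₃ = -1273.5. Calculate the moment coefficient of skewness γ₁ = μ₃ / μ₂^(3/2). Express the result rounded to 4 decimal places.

-0.8664

σ = √μ₂ = √129.2769 = 11.37000
σ³ = μ₂^(3/2) = 1469.87835
γ₁ = μ₃/σ³ = -1273.5 / 1469.87835 ≈ -0.8664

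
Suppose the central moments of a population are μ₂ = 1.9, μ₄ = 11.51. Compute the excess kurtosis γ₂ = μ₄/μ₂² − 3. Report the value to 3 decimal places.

μ₂² = 1.9² = 3.61000
μ₄/μ₂² = 11.51 / 3.61000 = 3.18837
γ₂ = 3.18837 − 3 ≈ 0.188

0.188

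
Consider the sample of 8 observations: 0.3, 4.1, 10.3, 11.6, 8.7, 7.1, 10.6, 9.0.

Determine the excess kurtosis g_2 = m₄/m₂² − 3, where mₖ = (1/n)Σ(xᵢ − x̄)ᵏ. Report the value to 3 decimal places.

x̄ = 7.7125
Σ(xᵢ − x̄)² = 101.1488 ⇒ m₂ = 12.64359
Σ(xᵢ − x̄)⁴ = 3535.8503 ⇒ m₄ = 441.98128
m₂² = 159.86046
g_2 = m₄/m₂² − 3 = 2.76479 − 3 ≈ -0.235

-0.235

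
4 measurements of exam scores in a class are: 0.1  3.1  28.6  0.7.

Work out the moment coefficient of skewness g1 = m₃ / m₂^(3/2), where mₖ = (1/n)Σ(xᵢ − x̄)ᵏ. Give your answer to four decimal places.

x̄ = (0.1 + 3.1 + 28.6 + 0.7) / 4 = 8.1250
deviations (xᵢ − x̄): -8.0250, -5.0250, 20.4750, -7.4250
Σ(xᵢ − x̄)² = 564.0075 ⇒ m₂ = 564.0075/4 = 141.00188
Σ(xᵢ − x̄)³ = 7530.6004 ⇒ m₃ = 7530.6004/4 = 1882.65009
m₂^(3/2) = 141.00188^(1.5) = 1674.31563
g1 = m₃ / m₂^(3/2) = 1882.65009 / 1674.31563 ≈ 1.1244

1.1244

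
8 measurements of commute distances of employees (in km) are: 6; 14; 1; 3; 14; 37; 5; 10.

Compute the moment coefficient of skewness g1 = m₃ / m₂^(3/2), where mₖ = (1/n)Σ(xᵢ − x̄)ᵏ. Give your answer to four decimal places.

x̄ = (6 + 14 + 1 + 3 + 14 + 37 + 5 + 10) / 8 = 11.2500
deviations (xᵢ − x̄): -5.2500, 2.7500, -10.2500, -8.2500, 2.7500, 25.7500, -6.2500, -1.2500
Σ(xᵢ − x̄)² = 919.5000 ⇒ m₂ = 919.5000/8 = 114.93750
Σ(xᵢ − x̄)³ = 15086.2500 ⇒ m₃ = 15086.2500/8 = 1885.78125
m₂^(3/2) = 114.93750^(1.5) = 1232.23239
g1 = m₃ / m₂^(3/2) = 1885.78125 / 1232.23239 ≈ 1.5304

1.5304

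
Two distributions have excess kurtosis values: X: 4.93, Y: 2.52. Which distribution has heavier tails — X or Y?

Higher excess kurtosis ⇒ heavier tails relative to the normal distribution.
4.93 vs 2.52: the larger is 4.93, so X has heavier tails.

X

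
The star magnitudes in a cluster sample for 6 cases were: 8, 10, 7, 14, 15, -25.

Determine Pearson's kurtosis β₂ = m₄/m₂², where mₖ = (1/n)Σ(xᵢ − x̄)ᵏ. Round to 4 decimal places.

x̄ = 4.8333
Σ(xᵢ − x̄)² = 1118.8333 ⇒ m₂ = 186.47222
Σ(xᵢ − x̄)⁴ = 810728.8194 ⇒ m₄ = 135121.46991
m₂² = 34771.88966
β₂ = m₄/m₂² = 135121.46991 / 34771.88966 ≈ 3.8859

3.8859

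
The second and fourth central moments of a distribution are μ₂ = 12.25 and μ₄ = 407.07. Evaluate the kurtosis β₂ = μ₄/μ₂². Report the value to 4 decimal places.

μ₂² = 12.25² = 150.06250
μ₄/μ₂² = 407.07 / 150.06250 = 2.71267
β₂ ≈ 2.7127

2.7127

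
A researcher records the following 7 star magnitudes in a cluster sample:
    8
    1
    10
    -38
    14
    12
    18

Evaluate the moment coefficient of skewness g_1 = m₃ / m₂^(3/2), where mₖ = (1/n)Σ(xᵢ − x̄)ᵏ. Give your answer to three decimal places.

-1.731

x̄ = (8 + 1 + 10 - 38 + 14 + 12 + 18) / 7 = 3.5714
deviations (xᵢ − x̄): 4.4286, -2.5714, 6.4286, -41.5714, 10.4286, 8.4286, 14.4286
Σ(xᵢ − x̄)² = 2183.7143 ⇒ m₂ = 2183.7143/7 = 311.95918
Σ(xᵢ − x̄)³ = -66770.8163 ⇒ m₃ = -66770.8163/7 = -9538.68805
m₂^(3/2) = 311.95918^(1.5) = 5509.93738
g_1 = m₃ / m₂^(3/2) = -9538.68805 / 5509.93738 ≈ -1.731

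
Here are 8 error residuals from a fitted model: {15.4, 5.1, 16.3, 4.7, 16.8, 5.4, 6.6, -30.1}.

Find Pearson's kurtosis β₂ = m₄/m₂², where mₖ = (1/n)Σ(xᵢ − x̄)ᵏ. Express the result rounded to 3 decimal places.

4.843

x̄ = 5.0250
Σ(xᵢ − x̄)² = 1609.9150 ⇒ m₂ = 201.23938
Σ(xᵢ − x̄)⁴ = 1569155.2264 ⇒ m₄ = 196144.40330
m₂² = 40497.28605
β₂ = m₄/m₂² = 196144.40330 / 40497.28605 ≈ 4.843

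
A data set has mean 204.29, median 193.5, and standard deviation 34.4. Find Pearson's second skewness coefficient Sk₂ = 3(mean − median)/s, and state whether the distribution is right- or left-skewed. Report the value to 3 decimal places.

Sk₂ = 3(204.29 − 193.5) / 34.4 = 3 × 10.7900 / 34.4
    = 32.3700 / 34.4 ≈ 0.941
Sk₂ > 0 ⇒ mean > median ⇒ right-skewed (positive skew).

0.941, right-skewed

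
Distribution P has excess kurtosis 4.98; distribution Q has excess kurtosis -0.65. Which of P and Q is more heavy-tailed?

P

Higher excess kurtosis ⇒ heavier tails relative to the normal distribution.
4.98 vs -0.65: the larger is 4.98, so P has heavier tails. (P is leptokurtic — heavier-than-normal tails; the other is platykurtic.)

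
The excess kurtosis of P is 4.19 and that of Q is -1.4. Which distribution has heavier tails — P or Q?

P

Higher excess kurtosis ⇒ heavier tails relative to the normal distribution.
4.19 vs -1.4: the larger is 4.19, so P has heavier tails. (P is leptokurtic — heavier-than-normal tails; the other is platykurtic.)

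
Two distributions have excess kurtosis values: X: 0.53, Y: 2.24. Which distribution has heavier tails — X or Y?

Higher excess kurtosis ⇒ heavier tails relative to the normal distribution.
0.53 vs 2.24: the larger is 2.24, so Y has heavier tails.

Y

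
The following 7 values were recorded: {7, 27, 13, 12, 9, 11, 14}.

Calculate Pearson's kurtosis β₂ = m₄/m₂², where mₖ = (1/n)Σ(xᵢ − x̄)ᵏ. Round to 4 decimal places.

x̄ = 13.2857
Σ(xᵢ − x̄)² = 253.4286 ⇒ m₂ = 36.20408
Σ(xᵢ − x̄)⁴ = 37303.4111 ⇒ m₄ = 5329.05873
m₂² = 1310.73553
β₂ = m₄/m₂² = 5329.05873 / 1310.73553 ≈ 4.0657

4.0657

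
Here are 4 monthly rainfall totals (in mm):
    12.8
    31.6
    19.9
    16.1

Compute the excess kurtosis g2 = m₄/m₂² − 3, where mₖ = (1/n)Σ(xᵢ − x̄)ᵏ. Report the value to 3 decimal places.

-0.974

x̄ = 20.1000
Σ(xᵢ − x̄)² = 201.5800 ⇒ m₂ = 50.39500
Σ(xᵢ − x̄)⁴ = 20585.8882 ⇒ m₄ = 5146.47205
m₂² = 2539.65603
g2 = m₄/m₂² − 3 = 2.02644 − 3 ≈ -0.974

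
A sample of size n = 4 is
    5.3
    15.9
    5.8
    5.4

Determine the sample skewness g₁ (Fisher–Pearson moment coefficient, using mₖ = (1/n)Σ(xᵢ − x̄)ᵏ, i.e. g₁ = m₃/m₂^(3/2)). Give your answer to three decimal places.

x̄ = (5.3 + 15.9 + 5.8 + 5.4) / 4 = 8.1000
deviations (xᵢ − x̄): -2.8000, 7.8000, -2.3000, -2.7000
Σ(xᵢ − x̄)² = 81.2600 ⇒ m₂ = 81.2600/4 = 20.31500
Σ(xᵢ − x̄)³ = 420.7500 ⇒ m₃ = 420.7500/4 = 105.18750
m₂^(3/2) = 20.31500^(1.5) = 91.56410
g₁ = m₃ / m₂^(3/2) = 105.18750 / 91.56410 ≈ 1.149

1.149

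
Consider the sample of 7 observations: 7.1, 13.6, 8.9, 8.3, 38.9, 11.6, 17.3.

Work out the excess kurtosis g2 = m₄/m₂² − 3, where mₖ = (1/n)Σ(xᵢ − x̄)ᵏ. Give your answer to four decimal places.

1.2660

x̄ = 15.1000
Σ(xᵢ − x̄)² = 734.4600 ⇒ m₂ = 104.92286
Σ(xᵢ − x̄)⁴ = 328744.5954 ⇒ m₄ = 46963.51363
m₂² = 11008.80595
g2 = m₄/m₂² − 3 = 4.26600 − 3 ≈ 1.2660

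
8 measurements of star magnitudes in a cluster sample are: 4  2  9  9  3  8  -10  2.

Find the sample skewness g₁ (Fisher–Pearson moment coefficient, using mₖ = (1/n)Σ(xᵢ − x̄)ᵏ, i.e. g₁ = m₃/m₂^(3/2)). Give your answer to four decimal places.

-1.2533

x̄ = (4 + 2 + 9 + 9 + 3 + 8 - 10 + 2) / 8 = 3.3750
deviations (xᵢ − x̄): 0.6250, -1.3750, 5.6250, 5.6250, -0.3750, 4.6250, -13.3750, -1.3750
Σ(xᵢ − x̄)² = 267.8750 ⇒ m₂ = 267.8750/8 = 33.48438
Σ(xᵢ − x̄)³ = -1942.7813 ⇒ m₃ = -1942.7813/8 = -242.84766
m₂^(3/2) = 33.48438^(1.5) = 193.75963
g₁ = m₃ / m₂^(3/2) = -242.84766 / 193.75963 ≈ -1.2533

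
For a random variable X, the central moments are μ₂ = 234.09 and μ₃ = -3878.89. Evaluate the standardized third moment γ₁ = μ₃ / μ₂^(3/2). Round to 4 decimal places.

σ = √μ₂ = √234.09 = 15.30000
σ³ = μ₂^(3/2) = 3581.57700
γ₁ = μ₃/σ³ = -3878.89 / 3581.57700 ≈ -1.0830

-1.0830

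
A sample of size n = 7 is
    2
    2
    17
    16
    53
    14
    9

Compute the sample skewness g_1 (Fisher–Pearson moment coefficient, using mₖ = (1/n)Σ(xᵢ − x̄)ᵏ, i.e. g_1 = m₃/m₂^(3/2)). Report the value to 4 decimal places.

x̄ = (2 + 2 + 17 + 16 + 53 + 14 + 9) / 7 = 16.1429
deviations (xᵢ − x̄): -14.1429, -14.1429, 0.8571, -0.1429, 36.8571, -2.1429, -7.1429
Σ(xᵢ − x̄)² = 1814.8571 ⇒ m₂ = 1814.8571/7 = 259.26531
Σ(xᵢ − x̄)³ = 44037.1837 ⇒ m₃ = 44037.1837/7 = 6291.02624
m₂^(3/2) = 259.26531^(1.5) = 4174.61671
g_1 = m₃ / m₂^(3/2) = 6291.02624 / 4174.61671 ≈ 1.5070

1.5070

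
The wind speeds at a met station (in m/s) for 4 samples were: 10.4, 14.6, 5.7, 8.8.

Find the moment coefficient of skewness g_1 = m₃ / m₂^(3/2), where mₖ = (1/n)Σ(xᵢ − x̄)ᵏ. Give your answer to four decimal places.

x̄ = (10.4 + 14.6 + 5.7 + 8.8) / 4 = 9.8750
deviations (xᵢ − x̄): 0.5250, 4.7250, -4.1750, -1.0750
Σ(xᵢ − x̄)² = 41.1875 ⇒ m₂ = 41.1875/4 = 10.29687
Σ(xᵢ − x̄)³ = 31.6181 ⇒ m₃ = 31.6181/4 = 7.90453
m₂^(3/2) = 10.29687^(1.5) = 33.04138
g_1 = m₃ / m₂^(3/2) = 7.90453 / 33.04138 ≈ 0.2392

0.2392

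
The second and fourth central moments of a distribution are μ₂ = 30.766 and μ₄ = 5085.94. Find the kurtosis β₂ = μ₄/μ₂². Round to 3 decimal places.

5.373

μ₂² = 30.766² = 946.54676
μ₄/μ₂² = 5085.94 / 946.54676 = 5.37315
β₂ ≈ 5.373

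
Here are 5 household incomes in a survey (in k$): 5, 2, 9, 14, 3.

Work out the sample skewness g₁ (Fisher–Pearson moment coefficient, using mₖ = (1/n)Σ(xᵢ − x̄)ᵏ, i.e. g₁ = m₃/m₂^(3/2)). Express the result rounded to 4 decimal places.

0.6323

x̄ = (5 + 2 + 9 + 14 + 3) / 5 = 6.6000
deviations (xᵢ − x̄): -1.6000, -4.6000, 2.4000, 7.4000, -3.6000
Σ(xᵢ − x̄)² = 97.2000 ⇒ m₂ = 97.2000/5 = 19.44000
Σ(xᵢ − x̄)³ = 270.9600 ⇒ m₃ = 270.9600/5 = 54.19200
m₂^(3/2) = 19.44000^(1.5) = 85.71255
g₁ = m₃ / m₂^(3/2) = 54.19200 / 85.71255 ≈ 0.6323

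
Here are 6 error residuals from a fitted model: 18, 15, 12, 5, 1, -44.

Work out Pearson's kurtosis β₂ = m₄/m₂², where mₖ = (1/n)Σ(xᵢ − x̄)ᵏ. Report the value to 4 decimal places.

x̄ = 1.1667
Σ(xᵢ − x̄)² = 2646.8333 ⇒ m₂ = 441.13889
Σ(xᵢ − x̄)⁴ = 4292615.4861 ⇒ m₄ = 715435.91435
m₂² = 194603.51929
β₂ = m₄/m₂² = 715435.91435 / 194603.51929 ≈ 3.6764

3.6764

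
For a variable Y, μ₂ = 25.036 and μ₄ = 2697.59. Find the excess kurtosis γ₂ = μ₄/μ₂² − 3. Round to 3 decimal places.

1.304

μ₂² = 25.036² = 626.80130
μ₄/μ₂² = 2697.59 / 626.80130 = 4.30374
γ₂ = 4.30374 − 3 ≈ 1.304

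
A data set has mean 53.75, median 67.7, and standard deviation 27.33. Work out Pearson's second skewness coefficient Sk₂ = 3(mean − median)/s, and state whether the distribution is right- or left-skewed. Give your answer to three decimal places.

Sk₂ = 3(53.75 − 67.7) / 27.33 = 3 × -13.9500 / 27.33
    = -41.8500 / 27.33 ≈ -1.531
Sk₂ < 0 ⇒ mean < median ⇒ left-skewed (negative skew).

-1.531, left-skewed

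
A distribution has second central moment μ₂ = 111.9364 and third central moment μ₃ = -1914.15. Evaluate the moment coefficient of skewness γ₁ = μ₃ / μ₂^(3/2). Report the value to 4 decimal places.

-1.6163

σ = √μ₂ = √111.9364 = 10.58000
σ³ = μ₂^(3/2) = 1184.28711
γ₁ = μ₃/σ³ = -1914.15 / 1184.28711 ≈ -1.6163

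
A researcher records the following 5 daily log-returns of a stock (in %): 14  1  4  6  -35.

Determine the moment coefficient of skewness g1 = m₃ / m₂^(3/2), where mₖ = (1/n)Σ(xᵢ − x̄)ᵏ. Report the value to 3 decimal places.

x̄ = (14 + 1 + 4 + 6 - 35) / 5 = -2.0000
deviations (xᵢ − x̄): 16.0000, 3.0000, 6.0000, 8.0000, -33.0000
Σ(xᵢ − x̄)² = 1454.0000 ⇒ m₂ = 1454.0000/5 = 290.80000
Σ(xᵢ − x̄)³ = -31086.0000 ⇒ m₃ = -31086.0000/5 = -6217.20000
m₂^(3/2) = 290.80000^(1.5) = 4958.97140
g1 = m₃ / m₂^(3/2) = -6217.20000 / 4958.97140 ≈ -1.254

-1.254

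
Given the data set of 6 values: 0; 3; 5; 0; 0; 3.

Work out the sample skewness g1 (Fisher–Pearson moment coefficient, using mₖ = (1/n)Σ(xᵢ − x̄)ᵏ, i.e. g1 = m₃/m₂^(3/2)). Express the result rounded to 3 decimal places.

x̄ = (0 + 3 + 5 + 0 + 0 + 3) / 6 = 1.8333
deviations (xᵢ − x̄): -1.8333, 1.1667, 3.1667, -1.8333, -1.8333, 1.1667
Σ(xᵢ − x̄)² = 22.8333 ⇒ m₂ = 22.8333/6 = 3.80556
Σ(xᵢ − x̄)³ = 16.4444 ⇒ m₃ = 16.4444/6 = 2.74074
m₂^(3/2) = 3.80556^(1.5) = 7.42381
g1 = m₃ / m₂^(3/2) = 2.74074 / 7.42381 ≈ 0.369

0.369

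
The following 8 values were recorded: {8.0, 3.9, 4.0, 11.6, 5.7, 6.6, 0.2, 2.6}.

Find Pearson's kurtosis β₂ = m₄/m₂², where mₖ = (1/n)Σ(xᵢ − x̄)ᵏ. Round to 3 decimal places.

2.562

x̄ = 5.3250
Σ(xᵢ − x̄)² = 85.7750 ⇒ m₂ = 10.72188
Σ(xᵢ − x̄)⁴ = 2356.5339 ⇒ m₄ = 294.56673
m₂² = 114.95860
β₂ = m₄/m₂² = 294.56673 / 114.95860 ≈ 2.562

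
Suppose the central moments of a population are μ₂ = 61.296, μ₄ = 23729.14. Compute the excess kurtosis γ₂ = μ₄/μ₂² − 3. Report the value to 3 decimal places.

3.316

μ₂² = 61.296² = 3757.19962
μ₄/μ₂² = 23729.14 / 3757.19962 = 6.31565
γ₂ = 6.31565 − 3 ≈ 3.316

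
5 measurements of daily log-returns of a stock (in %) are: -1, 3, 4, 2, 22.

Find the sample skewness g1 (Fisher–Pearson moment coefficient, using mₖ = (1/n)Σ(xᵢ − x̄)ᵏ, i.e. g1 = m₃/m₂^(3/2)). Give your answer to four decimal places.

1.3385

x̄ = (-1 + 3 + 4 + 2 + 22) / 5 = 6.0000
deviations (xᵢ − x̄): -7.0000, -3.0000, -2.0000, -4.0000, 16.0000
Σ(xᵢ − x̄)² = 334.0000 ⇒ m₂ = 334.0000/5 = 66.80000
Σ(xᵢ − x̄)³ = 3654.0000 ⇒ m₃ = 3654.0000/5 = 730.80000
m₂^(3/2) = 66.80000^(1.5) = 545.96486
g1 = m₃ / m₂^(3/2) = 730.80000 / 545.96486 ≈ 1.3385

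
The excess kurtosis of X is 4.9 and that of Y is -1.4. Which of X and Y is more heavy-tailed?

X

Higher excess kurtosis ⇒ heavier tails relative to the normal distribution.
4.9 vs -1.4: the larger is 4.9, so X has heavier tails. (X is leptokurtic — heavier-than-normal tails; the other is platykurtic.)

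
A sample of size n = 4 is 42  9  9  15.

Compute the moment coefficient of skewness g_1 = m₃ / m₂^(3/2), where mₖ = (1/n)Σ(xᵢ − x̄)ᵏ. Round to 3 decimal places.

1.049

x̄ = (42 + 9 + 9 + 15) / 4 = 18.7500
deviations (xᵢ − x̄): 23.2500, -9.7500, -9.7500, -3.7500
Σ(xᵢ − x̄)² = 744.7500 ⇒ m₂ = 744.7500/4 = 186.18750
Σ(xᵢ − x̄)³ = 10661.6250 ⇒ m₃ = 10661.6250/4 = 2665.40625
m₂^(3/2) = 186.18750^(1.5) = 2540.53850
g_1 = m₃ / m₂^(3/2) = 2665.40625 / 2540.53850 ≈ 1.049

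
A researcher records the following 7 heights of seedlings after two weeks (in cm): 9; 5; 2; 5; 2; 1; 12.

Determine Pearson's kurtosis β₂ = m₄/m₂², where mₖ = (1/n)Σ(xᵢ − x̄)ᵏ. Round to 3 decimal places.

x̄ = 5.1429
Σ(xᵢ − x̄)² = 98.8571 ⇒ m₂ = 14.12245
Σ(xᵢ − x̄)⁴ = 2921.9708 ⇒ m₄ = 417.42441
m₂² = 199.44357
β₂ = m₄/m₂² = 417.42441 / 199.44357 ≈ 2.093

2.093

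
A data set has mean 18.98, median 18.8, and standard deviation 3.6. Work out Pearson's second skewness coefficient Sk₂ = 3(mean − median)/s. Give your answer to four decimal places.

0.1500

Sk₂ = 3(18.98 − 18.8) / 3.6 = 3 × 0.1800 / 3.6
    = 0.5400 / 3.6 ≈ 0.1500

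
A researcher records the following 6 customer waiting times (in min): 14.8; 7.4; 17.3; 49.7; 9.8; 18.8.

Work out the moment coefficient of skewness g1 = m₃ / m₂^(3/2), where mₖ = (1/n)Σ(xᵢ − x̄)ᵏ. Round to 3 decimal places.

x̄ = (14.8 + 7.4 + 17.3 + 49.7 + 9.8 + 18.8) / 6 = 19.6333
deviations (xᵢ − x̄): -4.8333, -12.2333, -2.3333, 30.0667, -9.8333, -0.8333
Σ(xᵢ − x̄)² = 1179.8533 ⇒ m₂ = 1179.8533/6 = 196.64222
Σ(xᵢ − x̄)³ = 24272.6044 ⇒ m₃ = 24272.6044/6 = 4045.43407
m₂^(3/2) = 196.64222^(1.5) = 2757.49771
g1 = m₃ / m₂^(3/2) = 4045.43407 / 2757.49771 ≈ 1.467

1.467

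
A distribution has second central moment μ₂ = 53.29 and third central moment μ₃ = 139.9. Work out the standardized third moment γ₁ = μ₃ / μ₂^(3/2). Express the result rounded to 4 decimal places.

σ = √μ₂ = √53.29 = 7.30000
σ³ = μ₂^(3/2) = 389.01700
γ₁ = μ₃/σ³ = 139.9 / 389.01700 ≈ 0.3596

0.3596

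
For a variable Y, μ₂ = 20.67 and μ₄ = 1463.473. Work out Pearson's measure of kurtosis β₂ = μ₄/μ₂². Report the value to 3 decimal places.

3.425

μ₂² = 20.67² = 427.24890
μ₄/μ₂² = 1463.473 / 427.24890 = 3.42534
β₂ ≈ 3.425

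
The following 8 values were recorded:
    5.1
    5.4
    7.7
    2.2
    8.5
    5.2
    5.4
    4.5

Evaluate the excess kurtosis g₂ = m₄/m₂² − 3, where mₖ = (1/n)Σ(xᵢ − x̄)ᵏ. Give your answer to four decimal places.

x̄ = 5.5000
Σ(xᵢ − x̄)² = 26.0000 ⇒ m₂ = 3.25000
Σ(xᵢ − x̄)⁴ = 224.0516 ⇒ m₄ = 28.00645
m₂² = 10.56250
g₂ = m₄/m₂² − 3 = 2.65150 − 3 ≈ -0.3485

-0.3485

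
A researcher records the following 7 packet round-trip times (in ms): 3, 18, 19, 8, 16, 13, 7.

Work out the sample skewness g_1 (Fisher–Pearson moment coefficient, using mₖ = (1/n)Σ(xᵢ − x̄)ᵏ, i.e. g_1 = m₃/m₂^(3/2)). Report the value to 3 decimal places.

x̄ = (3 + 18 + 19 + 8 + 16 + 13 + 7) / 7 = 12.0000
deviations (xᵢ − x̄): -9.0000, 6.0000, 7.0000, -4.0000, 4.0000, 1.0000, -5.0000
Σ(xᵢ − x̄)² = 224.0000 ⇒ m₂ = 224.0000/7 = 32.00000
Σ(xᵢ − x̄)³ = -294.0000 ⇒ m₃ = -294.0000/7 = -42.00000
m₂^(3/2) = 32.00000^(1.5) = 181.01934
g_1 = m₃ / m₂^(3/2) = -42.00000 / 181.01934 ≈ -0.232

-0.232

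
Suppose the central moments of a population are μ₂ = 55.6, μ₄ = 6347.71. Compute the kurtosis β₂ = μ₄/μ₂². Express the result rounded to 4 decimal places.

μ₂² = 55.6² = 3091.36000
μ₄/μ₂² = 6347.71 / 3091.36000 = 2.05337
β₂ ≈ 2.0534

2.0534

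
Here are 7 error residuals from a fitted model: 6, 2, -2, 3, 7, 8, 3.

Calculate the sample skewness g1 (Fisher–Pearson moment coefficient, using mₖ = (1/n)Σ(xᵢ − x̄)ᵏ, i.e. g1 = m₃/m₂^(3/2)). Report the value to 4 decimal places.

-0.4286

x̄ = (6 + 2 - 2 + 3 + 7 + 8 + 3) / 7 = 3.8571
deviations (xᵢ − x̄): 2.1429, -1.8571, -5.8571, -0.8571, 3.1429, 4.1429, -0.8571
Σ(xᵢ − x̄)² = 70.8571 ⇒ m₂ = 70.8571/7 = 10.12245
Σ(xᵢ − x̄)³ = -96.6122 ⇒ m₃ = -96.6122/7 = -13.80175
m₂^(3/2) = 10.12245^(1.5) = 32.20538
g1 = m₃ / m₂^(3/2) = -13.80175 / 32.20538 ≈ -0.4286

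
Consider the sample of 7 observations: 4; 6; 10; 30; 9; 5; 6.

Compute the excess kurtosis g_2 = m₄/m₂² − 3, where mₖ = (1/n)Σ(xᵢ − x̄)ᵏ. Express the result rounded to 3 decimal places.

x̄ = 10.0000
Σ(xᵢ − x̄)² = 494.0000 ⇒ m₂ = 70.57143
Σ(xᵢ − x̄)⁴ = 162434.0000 ⇒ m₄ = 23204.85714
m₂² = 4980.32653
g_2 = m₄/m₂² − 3 = 4.65930 − 3 ≈ 1.659

1.659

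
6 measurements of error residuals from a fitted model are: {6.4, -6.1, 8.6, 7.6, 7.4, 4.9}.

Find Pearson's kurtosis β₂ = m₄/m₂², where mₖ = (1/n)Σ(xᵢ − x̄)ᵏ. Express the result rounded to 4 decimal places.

x̄ = 4.8000
Σ(xᵢ − x̄)² = 150.4200 ⇒ m₂ = 25.07000
Σ(xᵢ − x̄)⁴ = 14438.0466 ⇒ m₄ = 2406.34110
m₂² = 628.50490
β₂ = m₄/m₂² = 2406.34110 / 628.50490 ≈ 3.8287

3.8287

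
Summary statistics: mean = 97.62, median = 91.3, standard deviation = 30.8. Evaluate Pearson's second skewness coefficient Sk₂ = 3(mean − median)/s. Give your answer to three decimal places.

0.616

Sk₂ = 3(97.62 − 91.3) / 30.8 = 3 × 6.3200 / 30.8
    = 18.9600 / 30.8 ≈ 0.616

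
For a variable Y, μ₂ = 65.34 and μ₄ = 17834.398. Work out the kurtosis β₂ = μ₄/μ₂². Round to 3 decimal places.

μ₂² = 65.34² = 4269.31560
μ₄/μ₂² = 17834.398 / 4269.31560 = 4.17734
β₂ ≈ 4.177

4.177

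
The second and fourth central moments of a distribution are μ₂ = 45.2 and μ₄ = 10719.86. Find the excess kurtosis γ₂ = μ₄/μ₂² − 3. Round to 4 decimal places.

μ₂² = 45.2² = 2043.04000
μ₄/μ₂² = 10719.86 / 2043.04000 = 5.24701
γ₂ = 5.24701 − 3 ≈ 2.2470

2.2470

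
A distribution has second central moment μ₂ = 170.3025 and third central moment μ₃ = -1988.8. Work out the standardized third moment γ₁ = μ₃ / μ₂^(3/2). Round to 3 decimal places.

-0.895

σ = √μ₂ = √170.3025 = 13.05000
σ³ = μ₂^(3/2) = 2222.44763
γ₁ = μ₃/σ³ = -1988.8 / 2222.44763 ≈ -0.895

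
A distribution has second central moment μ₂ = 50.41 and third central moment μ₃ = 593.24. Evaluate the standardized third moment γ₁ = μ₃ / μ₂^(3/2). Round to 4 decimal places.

σ = √μ₂ = √50.41 = 7.10000
σ³ = μ₂^(3/2) = 357.91100
γ₁ = μ₃/σ³ = 593.24 / 357.91100 ≈ 1.6575

1.6575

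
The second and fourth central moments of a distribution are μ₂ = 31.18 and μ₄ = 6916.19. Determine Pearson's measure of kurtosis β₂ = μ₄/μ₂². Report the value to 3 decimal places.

7.114

μ₂² = 31.18² = 972.19240
μ₄/μ₂² = 6916.19 / 972.19240 = 7.11401
β₂ ≈ 7.114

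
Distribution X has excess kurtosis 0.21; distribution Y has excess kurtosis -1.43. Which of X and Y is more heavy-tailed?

X

Higher excess kurtosis ⇒ heavier tails relative to the normal distribution.
0.21 vs -1.43: the larger is 0.21, so X has heavier tails. (X is leptokurtic — heavier-than-normal tails; the other is platykurtic.)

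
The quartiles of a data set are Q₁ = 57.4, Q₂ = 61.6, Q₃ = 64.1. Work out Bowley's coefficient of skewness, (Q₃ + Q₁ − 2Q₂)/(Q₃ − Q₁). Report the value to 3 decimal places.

-0.254

numerator: Q₃ + Q₁ − 2Q₂ = 64.1 + 57.4 − 2×61.6 = -1.7000
denominator: Q₃ − Q₁ = 64.1 − 57.4 = 6.7000
Bowley skewness = -1.7000 / 6.7000 ≈ -0.254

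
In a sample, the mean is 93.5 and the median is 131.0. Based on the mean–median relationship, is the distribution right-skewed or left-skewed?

left-skewed

mean − median = 93.5 − 131.0 = -37.5
mean < median ⇒ the longer tail is on the left ⇒ left-skewed (negatively skewed).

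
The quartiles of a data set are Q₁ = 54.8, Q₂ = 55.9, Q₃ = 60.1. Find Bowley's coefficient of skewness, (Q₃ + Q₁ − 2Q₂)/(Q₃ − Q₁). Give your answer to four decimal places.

numerator: Q₃ + Q₁ − 2Q₂ = 60.1 + 54.8 − 2×55.9 = 3.1000
denominator: Q₃ − Q₁ = 60.1 − 54.8 = 5.3000
Bowley skewness = 3.1000 / 5.3000 ≈ 0.5849

0.5849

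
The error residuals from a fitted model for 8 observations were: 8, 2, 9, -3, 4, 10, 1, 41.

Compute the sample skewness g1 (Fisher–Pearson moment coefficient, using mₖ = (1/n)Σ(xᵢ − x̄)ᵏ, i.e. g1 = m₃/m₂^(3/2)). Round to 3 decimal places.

1.797

x̄ = (8 + 2 + 9 - 3 + 4 + 10 + 1 + 41) / 8 = 9.0000
deviations (xᵢ − x̄): -1.0000, -7.0000, 0.0000, -12.0000, -5.0000, 1.0000, -8.0000, 32.0000
Σ(xᵢ − x̄)² = 1308.0000 ⇒ m₂ = 1308.0000/8 = 163.50000
Σ(xᵢ − x̄)³ = 30060.0000 ⇒ m₃ = 30060.0000/8 = 3757.50000
m₂^(3/2) = 163.50000^(1.5) = 2090.62739
g1 = m₃ / m₂^(3/2) = 3757.50000 / 2090.62739 ≈ 1.797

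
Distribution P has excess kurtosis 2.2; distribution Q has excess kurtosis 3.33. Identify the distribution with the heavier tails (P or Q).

Higher excess kurtosis ⇒ heavier tails relative to the normal distribution.
2.2 vs 3.33: the larger is 3.33, so Q has heavier tails.

Q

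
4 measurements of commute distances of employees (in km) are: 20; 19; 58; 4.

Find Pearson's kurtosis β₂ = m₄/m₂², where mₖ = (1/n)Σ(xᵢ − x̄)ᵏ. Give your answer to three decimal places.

x̄ = 25.2500
Σ(xᵢ − x̄)² = 1590.7500 ⇒ m₂ = 397.68750
Σ(xᵢ − x̄)⁴ = 1356584.5781 ⇒ m₄ = 339146.14453
m₂² = 158155.34766
β₂ = m₄/m₂² = 339146.14453 / 158155.34766 ≈ 2.144

2.144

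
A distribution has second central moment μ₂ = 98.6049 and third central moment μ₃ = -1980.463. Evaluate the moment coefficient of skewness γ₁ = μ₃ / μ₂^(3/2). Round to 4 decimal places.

-2.0226

σ = √μ₂ = √98.6049 = 9.93000
σ³ = μ₂^(3/2) = 979.14666
γ₁ = μ₃/σ³ = -1980.463 / 979.14666 ≈ -2.0226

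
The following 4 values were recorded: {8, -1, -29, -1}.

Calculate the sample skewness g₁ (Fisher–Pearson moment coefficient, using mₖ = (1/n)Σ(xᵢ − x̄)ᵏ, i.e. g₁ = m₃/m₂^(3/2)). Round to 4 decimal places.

x̄ = (8 - 1 - 29 - 1) / 4 = -5.7500
deviations (xᵢ − x̄): 13.7500, 4.7500, -23.2500, 4.7500
Σ(xᵢ − x̄)² = 774.7500 ⇒ m₂ = 774.7500/4 = 193.68750
Σ(xᵢ − x̄)³ = -9754.1250 ⇒ m₃ = -9754.1250/4 = -2438.53125
m₂^(3/2) = 193.68750^(1.5) = 2695.58102
g₁ = m₃ / m₂^(3/2) = -2438.53125 / 2695.58102 ≈ -0.9046

-0.9046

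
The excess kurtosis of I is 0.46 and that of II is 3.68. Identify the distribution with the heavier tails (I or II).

Higher excess kurtosis ⇒ heavier tails relative to the normal distribution.
0.46 vs 3.68: the larger is 3.68, so II has heavier tails.

II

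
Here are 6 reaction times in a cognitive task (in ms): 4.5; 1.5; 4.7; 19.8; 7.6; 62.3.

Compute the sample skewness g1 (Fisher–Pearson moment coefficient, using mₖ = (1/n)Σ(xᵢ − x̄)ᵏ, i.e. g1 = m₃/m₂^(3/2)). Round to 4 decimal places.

1.5186

x̄ = (4.5 + 1.5 + 4.7 + 19.8 + 7.6 + 62.3) / 6 = 16.7333
deviations (xᵢ − x̄): -12.2333, -15.2333, -12.0333, 3.0667, -9.1333, 45.5667
Σ(xᵢ − x̄)² = 2695.6533 ⇒ m₂ = 2695.6533/6 = 449.27556
Σ(xᵢ − x̄)³ = 86769.8144 ⇒ m₃ = 86769.8144/6 = 14461.63574
m₂^(3/2) = 449.27556^(1.5) = 9522.89915
g1 = m₃ / m₂^(3/2) = 14461.63574 / 9522.89915 ≈ 1.5186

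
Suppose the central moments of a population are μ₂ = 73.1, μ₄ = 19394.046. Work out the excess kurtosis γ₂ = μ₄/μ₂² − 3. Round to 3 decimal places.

0.629

μ₂² = 73.1² = 5343.61000
μ₄/μ₂² = 19394.046 / 5343.61000 = 3.62939
γ₂ = 3.62939 − 3 ≈ 0.629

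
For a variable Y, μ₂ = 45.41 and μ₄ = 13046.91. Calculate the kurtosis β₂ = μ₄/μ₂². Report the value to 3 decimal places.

μ₂² = 45.41² = 2062.06810
μ₄/μ₂² = 13046.91 / 2062.06810 = 6.32710
β₂ ≈ 6.327

6.327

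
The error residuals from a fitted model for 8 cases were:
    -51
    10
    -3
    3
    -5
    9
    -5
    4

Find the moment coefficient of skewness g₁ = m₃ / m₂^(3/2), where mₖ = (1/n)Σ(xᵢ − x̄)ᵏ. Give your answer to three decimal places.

x̄ = (-51 + 10 - 3 + 3 - 5 + 9 - 5 + 4) / 8 = -4.7500
deviations (xᵢ − x̄): -46.2500, 14.7500, 1.7500, 7.7500, -0.2500, 13.7500, -0.2500, 8.7500
Σ(xᵢ − x̄)² = 2685.5000 ⇒ m₂ = 2685.5000/8 = 335.68750
Σ(xᵢ − x̄)³ = -91982.2500 ⇒ m₃ = -91982.2500/8 = -11497.78125
m₂^(3/2) = 335.68750^(1.5) = 6150.39140
g₁ = m₃ / m₂^(3/2) = -11497.78125 / 6150.39140 ≈ -1.869

-1.869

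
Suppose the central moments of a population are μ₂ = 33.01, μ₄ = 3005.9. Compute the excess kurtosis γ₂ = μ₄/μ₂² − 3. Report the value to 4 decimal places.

μ₂² = 33.01² = 1089.66010
μ₄/μ₂² = 3005.9 / 1089.66010 = 2.75857
γ₂ = 2.75857 − 3 ≈ -0.2414

-0.2414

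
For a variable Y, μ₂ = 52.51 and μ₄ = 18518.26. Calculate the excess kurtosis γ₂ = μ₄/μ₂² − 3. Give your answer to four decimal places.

μ₂² = 52.51² = 2757.30010
μ₄/μ₂² = 18518.26 / 2757.30010 = 6.71608
γ₂ = 6.71608 − 3 ≈ 3.7161

3.7161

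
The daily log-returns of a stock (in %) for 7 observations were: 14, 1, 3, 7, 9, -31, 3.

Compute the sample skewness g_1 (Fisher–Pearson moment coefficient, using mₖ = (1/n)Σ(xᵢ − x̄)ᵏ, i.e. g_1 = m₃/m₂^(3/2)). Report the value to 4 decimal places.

x̄ = (14 + 1 + 3 + 7 + 9 - 31 + 3) / 7 = 0.8571
deviations (xᵢ − x̄): 13.1429, 0.1429, 2.1429, 6.1429, 8.1429, -31.8571, 2.1429
Σ(xᵢ − x̄)² = 1300.8571 ⇒ m₂ = 1300.8571/7 = 185.83673
Σ(xᵢ − x̄)³ = -29269.4694 ⇒ m₃ = -29269.4694/7 = -4181.35277
m₂^(3/2) = 185.83673^(1.5) = 2533.36257
g_1 = m₃ / m₂^(3/2) = -4181.35277 / 2533.36257 ≈ -1.6505

-1.6505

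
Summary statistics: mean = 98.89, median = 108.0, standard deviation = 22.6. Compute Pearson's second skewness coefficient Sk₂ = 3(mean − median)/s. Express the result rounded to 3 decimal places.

-1.209

Sk₂ = 3(98.89 − 108.0) / 22.6 = 3 × -9.1100 / 22.6
    = -27.3300 / 22.6 ≈ -1.209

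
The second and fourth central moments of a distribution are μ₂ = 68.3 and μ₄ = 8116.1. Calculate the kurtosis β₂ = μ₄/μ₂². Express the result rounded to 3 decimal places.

μ₂² = 68.3² = 4664.89000
μ₄/μ₂² = 8116.1 / 4664.89000 = 1.73983
β₂ ≈ 1.740

1.740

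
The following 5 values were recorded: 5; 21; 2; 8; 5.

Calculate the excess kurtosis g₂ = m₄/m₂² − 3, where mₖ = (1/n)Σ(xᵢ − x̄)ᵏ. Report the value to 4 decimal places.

x̄ = 8.2000
Σ(xᵢ − x̄)² = 222.8000 ⇒ m₂ = 44.56000
Σ(xᵢ − x̄)⁴ = 28530.8960 ⇒ m₄ = 5706.17920
m₂² = 1985.59360
g₂ = m₄/m₂² − 3 = 2.87379 − 3 ≈ -0.1262

-0.1262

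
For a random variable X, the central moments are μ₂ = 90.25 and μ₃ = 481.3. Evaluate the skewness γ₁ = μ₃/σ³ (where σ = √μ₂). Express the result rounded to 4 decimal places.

σ = √μ₂ = √90.25 = 9.50000
σ³ = μ₂^(3/2) = 857.37500
γ₁ = μ₃/σ³ = 481.3 / 857.37500 ≈ 0.5614

0.5614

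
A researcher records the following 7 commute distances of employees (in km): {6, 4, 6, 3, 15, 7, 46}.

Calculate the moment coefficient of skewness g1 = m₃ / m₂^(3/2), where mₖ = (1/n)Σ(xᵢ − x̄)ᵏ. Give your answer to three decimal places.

1.793

x̄ = (6 + 4 + 6 + 3 + 15 + 7 + 46) / 7 = 12.4286
deviations (xᵢ − x̄): -6.4286, -8.4286, -6.4286, -9.4286, 2.5714, -5.4286, 33.5714
Σ(xᵢ − x̄)² = 1405.7143 ⇒ m₂ = 1405.7143/7 = 200.81633
Σ(xᵢ − x̄)³ = 35725.1020 ⇒ m₃ = 35725.1020/7 = 5103.58601
m₂^(3/2) = 200.81633^(1.5) = 2845.76168
g1 = m₃ / m₂^(3/2) = 5103.58601 / 2845.76168 ≈ 1.793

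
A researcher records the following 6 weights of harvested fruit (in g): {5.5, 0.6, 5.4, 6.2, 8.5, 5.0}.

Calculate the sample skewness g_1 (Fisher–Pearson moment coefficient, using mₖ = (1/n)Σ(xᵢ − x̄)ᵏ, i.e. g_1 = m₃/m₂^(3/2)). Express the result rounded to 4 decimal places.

-0.7723

x̄ = (5.5 + 0.6 + 5.4 + 6.2 + 8.5 + 5.0) / 6 = 5.2000
deviations (xᵢ − x̄): 0.3000, -4.6000, 0.2000, 1.0000, 3.3000, -0.2000
Σ(xᵢ − x̄)² = 33.2200 ⇒ m₂ = 33.2200/6 = 5.53667
Σ(xᵢ − x̄)³ = -60.3720 ⇒ m₃ = -60.3720/6 = -10.06200
m₂^(3/2) = 5.53667^(1.5) = 13.02784
g_1 = m₃ / m₂^(3/2) = -10.06200 / 13.02784 ≈ -0.7723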